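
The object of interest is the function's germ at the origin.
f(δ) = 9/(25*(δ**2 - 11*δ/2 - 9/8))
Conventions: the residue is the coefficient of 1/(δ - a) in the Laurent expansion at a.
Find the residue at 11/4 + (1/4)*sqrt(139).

The factor δ**2 - 11*δ/2 - 9/8 splits as (δ - a)(δ - a') with a = 11/4 + (1/4)*sqrt(139), a' = 11/4 - (1/4)*sqrt(139). At the order-1 pole a set g(δ) = (δ - a)*f(δ) = [9/25] / (δ - a').
Simple pole: residue = g(a) at a = 11/4 + (1/4)*sqrt(139), which is (18/3475)*sqrt(139).

The residue is (18/3475)*sqrt(139).


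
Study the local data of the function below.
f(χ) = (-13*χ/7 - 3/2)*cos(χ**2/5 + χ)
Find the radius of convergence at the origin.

The radius of convergence is infinite.

The factor cos(χ**2/5 + χ) is entire and contributes no finite singular point.
The polynomial part has no poles.
No finite singular points: the Taylor series at 0 converges everywhere.


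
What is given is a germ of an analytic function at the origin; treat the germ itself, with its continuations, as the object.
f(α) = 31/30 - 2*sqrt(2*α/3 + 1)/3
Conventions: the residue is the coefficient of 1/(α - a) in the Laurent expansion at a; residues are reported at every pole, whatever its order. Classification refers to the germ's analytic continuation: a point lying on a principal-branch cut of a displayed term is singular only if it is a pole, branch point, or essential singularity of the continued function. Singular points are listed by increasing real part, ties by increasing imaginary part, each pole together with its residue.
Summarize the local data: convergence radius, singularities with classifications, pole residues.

Branch term (-2/3)*sqrt(1 - α/(-3/2)): its argument vanishes at α = -3/2, a square-root branch point, modulus 3/2.
The radius of convergence is the smallest modulus among the singular points: 3/2.

Radius of convergence at 0: 3/2.
At -3/2: an algebraic (square-root) branch point.


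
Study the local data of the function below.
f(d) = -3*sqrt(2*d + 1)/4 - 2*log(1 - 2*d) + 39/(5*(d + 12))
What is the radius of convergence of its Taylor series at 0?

The radius of convergence is 1/2.

Denominator factor (d + 12): pole of order 1 at -12, modulus 12.
Branch term (-2)*log(1 - d/(1/2)): its argument vanishes at d = 1/2, a logarithmic branch point, modulus 1/2.
Branch term (-3/4)*sqrt(1 - d/(-1/2)): its argument vanishes at d = -1/2, a square-root branch point, modulus 1/2.
The radius of convergence is the smallest modulus among the singular points: 1/2.


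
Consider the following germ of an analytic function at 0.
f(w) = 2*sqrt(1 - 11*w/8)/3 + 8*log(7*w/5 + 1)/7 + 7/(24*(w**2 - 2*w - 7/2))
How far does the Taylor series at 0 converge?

Denominator factor (w**2 - 2*w - 7/2): discriminant 18, real irrational roots 1 + (3/2)*sqrt(2) and 1 - (3/2)*sqrt(2); poles of order 1, moduli 1 + (3/2)*sqrt(2) and -1 + (3/2)*sqrt(2).
Branch term (8/7)*log(1 - w/(-5/7)): its argument vanishes at w = -5/7, a logarithmic branch point, modulus 5/7.
Branch term (2/3)*sqrt(1 - w/(8/11)): its argument vanishes at w = 8/11, a square-root branch point, modulus 8/11.
The radius of convergence is the smallest modulus among the singular points: 5/7.

The radius of convergence is 5/7.


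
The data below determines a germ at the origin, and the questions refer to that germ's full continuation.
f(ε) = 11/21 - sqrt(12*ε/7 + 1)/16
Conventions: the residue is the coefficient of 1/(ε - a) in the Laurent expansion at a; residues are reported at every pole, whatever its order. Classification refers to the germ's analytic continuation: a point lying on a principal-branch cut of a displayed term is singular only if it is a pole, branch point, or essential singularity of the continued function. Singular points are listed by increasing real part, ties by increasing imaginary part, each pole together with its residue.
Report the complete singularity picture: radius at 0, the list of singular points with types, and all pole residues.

Branch term (-1/16)*sqrt(1 - ε/(-7/12)): its argument vanishes at ε = -7/12, a square-root branch point, modulus 7/12.
The radius of convergence is the smallest modulus among the singular points: 7/12.

Radius of convergence at 0: 7/12.
At -7/12: an algebraic (square-root) branch point.


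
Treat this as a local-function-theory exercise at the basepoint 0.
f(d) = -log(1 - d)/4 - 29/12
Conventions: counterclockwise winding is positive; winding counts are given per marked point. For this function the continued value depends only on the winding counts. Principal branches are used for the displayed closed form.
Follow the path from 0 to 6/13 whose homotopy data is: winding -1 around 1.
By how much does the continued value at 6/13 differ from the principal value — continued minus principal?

The rational part is single-valued and drops out of the difference; each branch term changes only by its own monodromy.
(-1/4)*log(1 - d/(1)): each positive loop around 1 adds 2*pi*i to the log, so winding -1 contributes (-1/4)*(-1)*2*pi*i = (1/2)*pi*i.
Summing the contributions at d = 6/13 gives (1/2)*pi*i.

Continued minus principal equals (1/2)*pi*i.


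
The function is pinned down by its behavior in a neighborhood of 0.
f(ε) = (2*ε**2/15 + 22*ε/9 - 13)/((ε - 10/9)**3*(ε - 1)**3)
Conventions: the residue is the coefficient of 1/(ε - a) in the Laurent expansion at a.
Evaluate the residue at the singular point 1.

At the order-3 pole 1 set g(ε) = (ε - (1))^3*f(ε) = (2*ε**2/15 + 22*ε/9 - 13)/(ε - 10/9)**3.
Order-3 pole: residue = g''(a)/2; g''(1) = 36390708/5, so the residue is 18195354/5.

The residue is 18195354/5.


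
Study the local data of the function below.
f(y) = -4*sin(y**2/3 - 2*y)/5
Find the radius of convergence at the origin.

The radius of convergence is infinite.

The factor sin(y**2/3 - 2*y) is entire and contributes no finite singular point.
The polynomial part has no poles.
No finite singular points: the Taylor series at 0 converges everywhere.


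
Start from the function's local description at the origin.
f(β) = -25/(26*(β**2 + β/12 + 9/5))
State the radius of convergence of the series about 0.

Denominator factor (β**2 + β/12 + 9/5): discriminant -5179/720, complex-conjugate roots (-1/24) + ((1/120)*sqrt(25895))*i and (-1/24) - ((1/120)*sqrt(25895))*i; poles of order 1, moduli (3/5)*sqrt(5) and (3/5)*sqrt(5).
The radius of convergence is the smallest modulus among the singular points: (3/5)*sqrt(5).

The radius of convergence is (3/5)*sqrt(5).


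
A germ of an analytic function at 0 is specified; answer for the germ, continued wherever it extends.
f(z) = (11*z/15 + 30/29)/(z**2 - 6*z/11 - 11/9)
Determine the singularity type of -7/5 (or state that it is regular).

Denominator factors: z**2 - 6*z/11 - 11/9 = 3716/2475 at z = -7/5 — none vanishes.
So the germ continues analytically to -7/5.

The point is a regular point.


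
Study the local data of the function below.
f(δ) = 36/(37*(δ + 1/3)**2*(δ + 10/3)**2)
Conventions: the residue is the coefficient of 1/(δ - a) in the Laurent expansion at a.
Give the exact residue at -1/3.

The residue is -8/111.

At the order-2 pole -1/3 set g(δ) = (δ - (-1/3))^2*f(δ) = 36/(37*(δ + 10/3)**2).
Order-2 pole: residue = g'(a); g'(-1/3) = -8/111, so the residue is -8/111.


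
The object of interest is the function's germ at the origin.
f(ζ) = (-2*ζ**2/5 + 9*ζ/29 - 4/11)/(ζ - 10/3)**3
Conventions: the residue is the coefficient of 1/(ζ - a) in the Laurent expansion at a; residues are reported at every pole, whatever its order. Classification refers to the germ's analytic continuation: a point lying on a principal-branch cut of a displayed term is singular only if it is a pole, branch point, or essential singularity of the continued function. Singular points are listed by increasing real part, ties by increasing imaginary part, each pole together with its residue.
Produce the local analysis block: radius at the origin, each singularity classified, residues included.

Denominator factor (ζ - 10/3)^3: pole of order 3 at 10/3, modulus 10/3.
The radius of convergence is the smallest modulus among the singular points: 10/3.
At the order-3 pole 10/3 set g(ζ) = (ζ - (10/3))^3*f(ζ) = -2*ζ**2/5 + 9*ζ/29 - 4/11.
Order-3 pole: residue = g''(a)/2; g''(10/3) = -4/5, so the residue is -2/5.

Radius of convergence at 0: 10/3.
At 10/3: a pole of order 3; residue -2/5.


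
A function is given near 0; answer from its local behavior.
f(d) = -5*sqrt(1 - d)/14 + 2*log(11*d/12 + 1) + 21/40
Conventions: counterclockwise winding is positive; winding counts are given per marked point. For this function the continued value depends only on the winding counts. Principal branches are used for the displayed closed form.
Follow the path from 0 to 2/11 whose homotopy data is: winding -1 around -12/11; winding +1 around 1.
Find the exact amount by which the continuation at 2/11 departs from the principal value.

Continued minus principal equals ((15/77)*sqrt(11)) - ((4)*pi)*i.

The rational part is single-valued and drops out of the difference; each branch term changes only by its own monodromy.
(2)*log(1 - d/(-12/11)): each positive loop around -12/11 adds 2*pi*i to the log, so winding -1 contributes (2)*(-1)*2*pi*i = -(4)*pi*i.
(-5/14)*sqrt(1 - d/(1)): winding +1 is odd, the square root flips sign, contributing -2*(-5/14)*sqrt(1 - (2/11)/(1)) = -2*(-5/14)*sqrt(9/11) = (15/77)*sqrt(11).
Summing the contributions at d = 2/11 gives ((15/77)*sqrt(11)) - ((4)*pi)*i.


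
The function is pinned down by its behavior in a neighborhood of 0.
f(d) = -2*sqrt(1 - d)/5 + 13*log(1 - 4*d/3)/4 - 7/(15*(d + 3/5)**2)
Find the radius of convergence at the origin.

Denominator factor (d + 3/5)^2: pole of order 2 at -3/5, modulus 3/5.
Branch term (-2/5)*sqrt(1 - d/(1)): its argument vanishes at d = 1, a square-root branch point, modulus 1.
Branch term (13/4)*log(1 - d/(3/4)): its argument vanishes at d = 3/4, a logarithmic branch point, modulus 3/4.
The radius of convergence is the smallest modulus among the singular points: 3/5.

The radius of convergence is 3/5.


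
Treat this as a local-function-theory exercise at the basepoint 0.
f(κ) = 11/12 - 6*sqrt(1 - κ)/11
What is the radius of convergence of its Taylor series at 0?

Branch term (-6/11)*sqrt(1 - κ/(1)): its argument vanishes at κ = 1, a square-root branch point, modulus 1.
The radius of convergence is the smallest modulus among the singular points: 1.

The radius of convergence is 1.


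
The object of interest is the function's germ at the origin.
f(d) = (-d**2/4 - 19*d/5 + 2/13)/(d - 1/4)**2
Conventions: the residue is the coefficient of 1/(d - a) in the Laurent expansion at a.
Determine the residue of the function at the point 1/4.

At the order-2 pole 1/4 set g(d) = (d - (1/4))^2*f(d) = -d**2/4 - 19*d/5 + 2/13.
Order-2 pole: residue = g'(a); g'(1/4) = -157/40, so the residue is -157/40.

The residue is -157/40.


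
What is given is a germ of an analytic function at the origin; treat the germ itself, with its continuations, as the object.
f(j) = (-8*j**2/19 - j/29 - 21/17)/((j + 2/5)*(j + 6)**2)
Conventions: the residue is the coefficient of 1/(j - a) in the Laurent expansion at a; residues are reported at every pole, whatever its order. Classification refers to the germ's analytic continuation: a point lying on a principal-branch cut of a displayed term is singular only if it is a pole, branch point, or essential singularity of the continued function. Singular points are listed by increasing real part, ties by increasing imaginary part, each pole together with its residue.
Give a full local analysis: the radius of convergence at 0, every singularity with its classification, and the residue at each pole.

Radius of convergence at 0: 2/5.
At -6: a pole of order 2; residue -2790275/7343728.
At -2/5: a pole of order 1; residue -301821/7343728.

Denominator factor (j + 2/5): pole of order 1 at -2/5, modulus 2/5.
Denominator factor (j + 6)^2: pole of order 2 at -6, modulus 6.
The radius of convergence is the smallest modulus among the singular points: 2/5.
At the order-2 pole -6 set g(j) = (j - (-6))^2*f(j) = (-8*j**2/19 - j/29 - 21/17)/(j + 2/5).
Order-2 pole: residue = g'(a); g'(-6) = -2790275/7343728, so the residue is -2790275/7343728.
At the order-1 pole -2/5 set g(j) = (j - (-2/5))*f(j) = (-8*j**2/19 - j/29 - 21/17)/(j + 6)**2.
Simple pole: residue = g(a) at a = -2/5, which is -301821/7343728.
List the singular points by increasing real part (a conjugate pair: the negative imaginary part first).


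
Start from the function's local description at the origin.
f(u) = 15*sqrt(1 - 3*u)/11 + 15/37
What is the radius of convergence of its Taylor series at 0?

Branch term (15/11)*sqrt(1 - u/(1/3)): its argument vanishes at u = 1/3, a square-root branch point, modulus 1/3.
The radius of convergence is the smallest modulus among the singular points: 1/3.

The radius of convergence is 1/3.


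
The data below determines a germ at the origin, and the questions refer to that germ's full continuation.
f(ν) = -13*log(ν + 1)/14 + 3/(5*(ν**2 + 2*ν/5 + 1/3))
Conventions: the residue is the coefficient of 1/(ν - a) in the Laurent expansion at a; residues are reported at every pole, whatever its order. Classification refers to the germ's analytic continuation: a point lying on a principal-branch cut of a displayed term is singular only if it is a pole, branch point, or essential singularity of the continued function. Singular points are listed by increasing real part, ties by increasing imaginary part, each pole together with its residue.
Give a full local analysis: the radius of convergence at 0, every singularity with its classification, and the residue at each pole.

Radius of convergence at 0: (1/3)*sqrt(3).
At -1: a logarithmic branch point.
At (-1/5) - ((1/15)*sqrt(66))*i: a pole of order 1; residue ((3/44)*sqrt(66))*i.
At (-1/5) + ((1/15)*sqrt(66))*i: a pole of order 1; residue -((3/44)*sqrt(66))*i.

Denominator factor (ν**2 + 2*ν/5 + 1/3): discriminant -88/75, complex-conjugate roots (-1/5) + ((1/15)*sqrt(66))*i and (-1/5) - ((1/15)*sqrt(66))*i; poles of order 1, moduli (1/3)*sqrt(3) and (1/3)*sqrt(3).
Branch term (-13/14)*log(1 - ν/(-1)): its argument vanishes at ν = -1, a logarithmic branch point, modulus 1.
The radius of convergence is the smallest modulus among the singular points: (1/3)*sqrt(3).
The branch term is analytic at (-1/5) - ((1/15)*sqrt(66))*i and contributes nothing to the residue; only the rational part matters.
The factor ν**2 + 2*ν/5 + 1/3 splits as (ν - a)(ν - a') with a = (-1/5) - ((1/15)*sqrt(66))*i, a' = (-1/5) + ((1/15)*sqrt(66))*i. At the order-1 pole a set g(ν) = (ν - a)*(rational part) = [3/5] / (ν - a').
Simple pole: residue = g(a) at a = (-1/5) - ((1/15)*sqrt(66))*i, which is ((3/44)*sqrt(66))*i.
The branch term is analytic at (-1/5) + ((1/15)*sqrt(66))*i and contributes nothing to the residue; only the rational part matters.
The factor ν**2 + 2*ν/5 + 1/3 splits as (ν - a)(ν - a') with a = (-1/5) + ((1/15)*sqrt(66))*i, a' = (-1/5) - ((1/15)*sqrt(66))*i. At the order-1 pole a set g(ν) = (ν - a)*(rational part) = [3/5] / (ν - a').
Simple pole: residue = g(a) at a = (-1/5) + ((1/15)*sqrt(66))*i, which is -((3/44)*sqrt(66))*i.
List the singular points by increasing real part (a conjugate pair: the negative imaginary part first).


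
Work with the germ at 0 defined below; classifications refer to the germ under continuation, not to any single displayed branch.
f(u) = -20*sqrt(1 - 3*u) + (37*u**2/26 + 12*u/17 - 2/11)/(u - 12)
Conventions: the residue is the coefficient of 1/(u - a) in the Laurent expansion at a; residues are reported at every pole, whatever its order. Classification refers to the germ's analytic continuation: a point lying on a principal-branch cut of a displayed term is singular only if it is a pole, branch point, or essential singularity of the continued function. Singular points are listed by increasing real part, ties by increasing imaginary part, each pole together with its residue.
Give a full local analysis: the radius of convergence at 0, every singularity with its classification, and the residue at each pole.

Denominator factor (u - 12): pole of order 1 at 12, modulus 12.
Branch term (-20)*sqrt(1 - u/(1/3)): its argument vanishes at u = 1/3, a square-root branch point, modulus 1/3.
The radius of convergence is the smallest modulus among the singular points: 1/3.
The branch term is analytic at 12 and contributes nothing to the residue; only the rational part matters.
At the order-1 pole 12 set g(u) = (u - (12))*(rational part) = 37*u**2/26 + 12*u/17 - 2/11.
Simple pole: residue = g(a) at a = 12, which is 518318/2431.
List the singular points by increasing real part (a conjugate pair: the negative imaginary part first).

Radius of convergence at 0: 1/3.
At 1/3: an algebraic (square-root) branch point.
At 12: a pole of order 1; residue 518318/2431.


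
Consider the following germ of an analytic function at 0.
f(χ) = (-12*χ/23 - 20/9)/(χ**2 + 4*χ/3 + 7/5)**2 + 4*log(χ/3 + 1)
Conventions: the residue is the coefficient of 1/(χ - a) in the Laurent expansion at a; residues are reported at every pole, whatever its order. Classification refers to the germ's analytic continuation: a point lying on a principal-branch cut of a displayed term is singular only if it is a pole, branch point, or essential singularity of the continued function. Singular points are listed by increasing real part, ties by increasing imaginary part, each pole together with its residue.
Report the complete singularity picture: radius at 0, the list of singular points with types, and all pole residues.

Denominator factor (χ**2 + 4*χ/3 + 7/5)^2: discriminant -172/45, complex-conjugate roots (-2/3) + ((1/15)*sqrt(215))*i and (-2/3) - ((1/15)*sqrt(215))*i; poles of order 2, moduli (1/5)*sqrt(35) and (1/5)*sqrt(35).
Branch term (4)*log(1 - χ/(-3)): its argument vanishes at χ = -3, a logarithmic branch point, modulus 3.
The radius of convergence is the smallest modulus among the singular points: (1/5)*sqrt(35).
The branch term is analytic at (-2/3) - ((1/15)*sqrt(215))*i and contributes nothing to the residue; only the rational part matters.
The factor χ**2 + 4*χ/3 + 7/5 splits as (χ - a)(χ - a') with a = (-2/3) - ((1/15)*sqrt(215))*i, a' = (-2/3) + ((1/15)*sqrt(215))*i. At the order-2 pole a set g(χ) = (χ - a)^2*(rational part) = [-12*χ/23 - 20/9] / (χ - a')^2.
Order-2 pole: residue = g'(a); g'((-2/3) - ((1/15)*sqrt(215))*i) = -((1455/42527)*sqrt(215))*i, so the residue is -((1455/42527)*sqrt(215))*i.
The branch term is analytic at (-2/3) + ((1/15)*sqrt(215))*i and contributes nothing to the residue; only the rational part matters.
The factor χ**2 + 4*χ/3 + 7/5 splits as (χ - a)(χ - a') with a = (-2/3) + ((1/15)*sqrt(215))*i, a' = (-2/3) - ((1/15)*sqrt(215))*i. At the order-2 pole a set g(χ) = (χ - a)^2*(rational part) = [-12*χ/23 - 20/9] / (χ - a')^2.
Order-2 pole: residue = g'(a); g'((-2/3) + ((1/15)*sqrt(215))*i) = ((1455/42527)*sqrt(215))*i, so the residue is ((1455/42527)*sqrt(215))*i.
List the singular points by increasing real part (a conjugate pair: the negative imaginary part first).

Radius of convergence at 0: (1/5)*sqrt(35).
At -3: a logarithmic branch point.
At (-2/3) - ((1/15)*sqrt(215))*i: a pole of order 2; residue -((1455/42527)*sqrt(215))*i.
At (-2/3) + ((1/15)*sqrt(215))*i: a pole of order 2; residue ((1455/42527)*sqrt(215))*i.


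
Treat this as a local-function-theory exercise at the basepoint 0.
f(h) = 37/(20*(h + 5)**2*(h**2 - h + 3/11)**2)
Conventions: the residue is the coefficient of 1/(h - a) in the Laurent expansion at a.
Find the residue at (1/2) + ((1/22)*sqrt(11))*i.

The residue is (-14641/19960020) - ((26915603/19960020)*sqrt(11))*i.


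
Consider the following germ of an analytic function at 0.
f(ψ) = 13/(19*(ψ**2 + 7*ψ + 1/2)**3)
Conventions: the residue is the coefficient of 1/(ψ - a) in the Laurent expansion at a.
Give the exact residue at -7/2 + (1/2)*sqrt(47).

The factor ψ**2 + 7*ψ + 1/2 splits as (ψ - a)(ψ - a') with a = -7/2 + (1/2)*sqrt(47), a' = -7/2 - (1/2)*sqrt(47). At the order-3 pole a set g(ψ) = (ψ - a)^3*f(ψ) = [13/19] / (ψ - a')^3.
Order-3 pole: residue = g''(a)/2; g''(-7/2 + (1/2)*sqrt(47)) = (156/1972637)*sqrt(47), so the residue is (78/1972637)*sqrt(47).

The residue is (78/1972637)*sqrt(47).


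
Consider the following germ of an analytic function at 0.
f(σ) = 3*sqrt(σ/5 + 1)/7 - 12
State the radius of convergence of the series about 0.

The radius of convergence is 5.

Branch term (3/7)*sqrt(1 - σ/(-5)): its argument vanishes at σ = -5, a square-root branch point, modulus 5.
The radius of convergence is the smallest modulus among the singular points: 5.


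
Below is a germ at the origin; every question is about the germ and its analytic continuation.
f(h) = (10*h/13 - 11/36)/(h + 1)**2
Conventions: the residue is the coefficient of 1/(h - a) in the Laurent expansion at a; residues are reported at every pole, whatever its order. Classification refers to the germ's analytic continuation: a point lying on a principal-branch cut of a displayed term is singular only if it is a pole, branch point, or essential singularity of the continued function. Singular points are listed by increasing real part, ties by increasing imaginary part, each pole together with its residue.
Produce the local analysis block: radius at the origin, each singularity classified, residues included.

Radius of convergence at 0: 1.
At -1: a pole of order 2; residue 10/13.

Denominator factor (h + 1)^2: pole of order 2 at -1, modulus 1.
The radius of convergence is the smallest modulus among the singular points: 1.
At the order-2 pole -1 set g(h) = (h - (-1))^2*f(h) = 10*h/13 - 11/36.
Order-2 pole: residue = g'(a); g'(-1) = 10/13, so the residue is 10/13.


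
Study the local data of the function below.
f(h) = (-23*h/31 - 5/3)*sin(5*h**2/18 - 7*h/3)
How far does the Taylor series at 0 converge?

The factor sin(5*h**2/18 - 7*h/3) is entire and contributes no finite singular point.
The polynomial part has no poles.
No finite singular points: the Taylor series at 0 converges everywhere.

The radius of convergence is infinite.


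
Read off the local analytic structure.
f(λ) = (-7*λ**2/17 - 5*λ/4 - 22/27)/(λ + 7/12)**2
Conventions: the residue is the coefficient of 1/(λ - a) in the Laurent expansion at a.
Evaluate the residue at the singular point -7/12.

At the order-2 pole -7/12 set g(λ) = (λ - (-7/12))^2*f(λ) = -7*λ**2/17 - 5*λ/4 - 22/27.
Order-2 pole: residue = g'(a); g'(-7/12) = -157/204, so the residue is -157/204.

The residue is -157/204.


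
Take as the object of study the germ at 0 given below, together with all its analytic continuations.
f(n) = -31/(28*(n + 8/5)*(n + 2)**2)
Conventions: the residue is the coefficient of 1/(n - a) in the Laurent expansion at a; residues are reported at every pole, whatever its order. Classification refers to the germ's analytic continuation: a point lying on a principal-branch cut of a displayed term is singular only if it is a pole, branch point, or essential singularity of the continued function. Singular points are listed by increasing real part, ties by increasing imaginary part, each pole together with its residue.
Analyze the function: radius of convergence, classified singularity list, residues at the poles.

Denominator factor (n + 8/5): pole of order 1 at -8/5, modulus 8/5.
Denominator factor (n + 2)^2: pole of order 2 at -2, modulus 2.
The radius of convergence is the smallest modulus among the singular points: 8/5.
At the order-2 pole -2 set g(n) = (n - (-2))^2*f(n) = -31/(28*(n + 8/5)).
Order-2 pole: residue = g'(a); g'(-2) = 775/112, so the residue is 775/112.
At the order-1 pole -8/5 set g(n) = (n - (-8/5))*f(n) = -31/(28*(n + 2)**2).
Simple pole: residue = g(a) at a = -8/5, which is -775/112.
List the singular points by increasing real part (a conjugate pair: the negative imaginary part first).

Radius of convergence at 0: 8/5.
At -2: a pole of order 2; residue 775/112.
At -8/5: a pole of order 1; residue -775/112.


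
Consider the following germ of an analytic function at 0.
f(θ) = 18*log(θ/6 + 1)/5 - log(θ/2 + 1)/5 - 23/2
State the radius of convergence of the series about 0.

Branch term (18/5)*log(1 - θ/(-6)): its argument vanishes at θ = -6, a logarithmic branch point, modulus 6.
Branch term (-1/5)*log(1 - θ/(-2)): its argument vanishes at θ = -2, a logarithmic branch point, modulus 2.
The radius of convergence is the smallest modulus among the singular points: 2.

The radius of convergence is 2.


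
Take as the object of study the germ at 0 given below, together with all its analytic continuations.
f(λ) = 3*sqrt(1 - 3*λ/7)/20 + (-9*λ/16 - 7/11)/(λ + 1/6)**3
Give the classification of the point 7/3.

The point is an algebraic (square-root) branch point.

The term (3/20)*sqrt(1 - λ/(7/3)) has argument 1 - 7/3/(7/3) = 0 at 7/3: a square-root (algebraic, two-sheeted) branch point; the remaining terms are analytic or single-valued there.


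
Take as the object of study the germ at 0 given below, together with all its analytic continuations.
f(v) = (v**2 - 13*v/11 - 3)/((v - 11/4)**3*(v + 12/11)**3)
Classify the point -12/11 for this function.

The denominator factor v + 12/11 vanishes at -12/11 and appears to the power 3; the numerator there equals -63/121, nonzero, and no other factor vanishes.
Hence a pole whose order is the multiplicity, 3.

The point is a pole of order 3.


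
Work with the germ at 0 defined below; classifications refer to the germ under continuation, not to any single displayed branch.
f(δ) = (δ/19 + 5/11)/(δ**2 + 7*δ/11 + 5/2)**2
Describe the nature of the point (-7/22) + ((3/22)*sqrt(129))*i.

The denominator factor δ**2 + 7*δ/11 + 5/2 vanishes at (-7/22) + ((3/22)*sqrt(129))*i and appears to the power 2; the numerator there equals (183/418) + ((3/418)*sqrt(129))*i, nonzero, and no other factor vanishes.
Hence a pole whose order is the multiplicity, 2.

The point is a pole of order 2.


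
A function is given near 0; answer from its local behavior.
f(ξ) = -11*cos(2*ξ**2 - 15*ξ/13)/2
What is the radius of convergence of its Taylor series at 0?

The radius of convergence is infinite.

The factor cos(2*ξ**2 - 15*ξ/13) is entire and contributes no finite singular point.
The polynomial part has no poles.
No finite singular points: the Taylor series at 0 converges everywhere.


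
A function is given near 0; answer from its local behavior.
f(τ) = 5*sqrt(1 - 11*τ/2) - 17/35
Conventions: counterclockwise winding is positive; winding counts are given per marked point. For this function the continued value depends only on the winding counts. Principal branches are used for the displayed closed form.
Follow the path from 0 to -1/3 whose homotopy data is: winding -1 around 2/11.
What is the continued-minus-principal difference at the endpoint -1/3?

The rational part is single-valued and drops out of the difference; each branch term changes only by its own monodromy.
(5)*sqrt(1 - τ/(2/11)): winding -1 is odd, the square root flips sign, contributing -2*(5)*sqrt(1 - (-1/3)/(2/11)) = -2*(5)*sqrt(17/6) = -(5/3)*sqrt(102).
Summing the contributions at τ = -1/3 gives -(5/3)*sqrt(102).

Continued minus principal equals -(5/3)*sqrt(102).


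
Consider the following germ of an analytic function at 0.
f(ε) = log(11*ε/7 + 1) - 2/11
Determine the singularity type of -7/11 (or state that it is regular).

The term (1)*log(1 - ε/(-7/11)) has argument 1 - -7/11/(-7/11) = 0 at -7/11: a logarithmic (infinitely-sheeted) branch point; the remaining terms are analytic or single-valued there.

The point is a logarithmic branch point.


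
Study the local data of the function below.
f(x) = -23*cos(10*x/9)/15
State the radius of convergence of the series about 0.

The factor cos(10*x/9) is entire and contributes no finite singular point.
The polynomial part has no poles.
No finite singular points: the Taylor series at 0 converges everywhere.

The radius of convergence is infinite.


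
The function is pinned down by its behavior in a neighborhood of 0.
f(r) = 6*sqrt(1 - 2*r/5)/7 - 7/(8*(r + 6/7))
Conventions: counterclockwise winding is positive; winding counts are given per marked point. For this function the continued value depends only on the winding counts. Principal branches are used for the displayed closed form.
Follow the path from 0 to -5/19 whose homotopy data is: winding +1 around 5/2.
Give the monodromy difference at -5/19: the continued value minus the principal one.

The rational part is single-valued and drops out of the difference; each branch term changes only by its own monodromy.
(6/7)*sqrt(1 - r/(5/2)): winding +1 is odd, the square root flips sign, contributing -2*(6/7)*sqrt(1 - (-5/19)/(5/2)) = -2*(6/7)*sqrt(21/19) = -(12/133)*sqrt(399).
Summing the contributions at r = -5/19 gives -(12/133)*sqrt(399).

Continued minus principal equals -(12/133)*sqrt(399).


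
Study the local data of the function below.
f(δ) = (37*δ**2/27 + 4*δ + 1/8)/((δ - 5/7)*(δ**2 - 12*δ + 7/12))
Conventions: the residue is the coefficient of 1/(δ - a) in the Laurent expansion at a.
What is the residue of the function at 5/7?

The residue is -38963/79146.

At the order-1 pole 5/7 set g(δ) = (δ - (5/7))*f(δ) = (37*δ**2/27 + 4*δ + 1/8)/(δ**2 - 12*δ + 7/12).
Simple pole: residue = g(a) at a = 5/7, which is -38963/79146.


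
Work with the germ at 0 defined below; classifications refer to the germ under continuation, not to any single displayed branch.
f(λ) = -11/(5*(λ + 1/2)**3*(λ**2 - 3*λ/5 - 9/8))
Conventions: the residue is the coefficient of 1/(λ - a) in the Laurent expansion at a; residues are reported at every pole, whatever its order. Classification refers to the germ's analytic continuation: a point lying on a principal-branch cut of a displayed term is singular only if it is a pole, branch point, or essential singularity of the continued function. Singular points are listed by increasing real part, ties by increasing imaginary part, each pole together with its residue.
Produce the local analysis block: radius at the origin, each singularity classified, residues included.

Radius of convergence at 0: 1/2.
At 3/10 - (9/20)*sqrt(6): a pole of order 1; residue -220704/12167 - (2413312/328509)*sqrt(6).
At -1/2: a pole of order 3; residue 441408/12167.
At 3/10 + (9/20)*sqrt(6): a pole of order 1; residue -220704/12167 + (2413312/328509)*sqrt(6).


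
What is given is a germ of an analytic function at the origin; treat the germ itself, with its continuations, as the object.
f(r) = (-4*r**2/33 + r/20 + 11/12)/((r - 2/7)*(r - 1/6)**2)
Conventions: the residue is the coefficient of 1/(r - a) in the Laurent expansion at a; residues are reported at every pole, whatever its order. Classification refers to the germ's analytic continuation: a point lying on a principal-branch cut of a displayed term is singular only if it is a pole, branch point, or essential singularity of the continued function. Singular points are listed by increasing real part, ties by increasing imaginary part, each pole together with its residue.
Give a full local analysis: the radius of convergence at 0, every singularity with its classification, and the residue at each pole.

Radius of convergence at 0: 1/6.
At 1/6: a pole of order 2; residue -268583/4125.
At 2/7: a pole of order 1; residue 89361/1375.

Denominator factor (r - 2/7): pole of order 1 at 2/7, modulus 2/7.
Denominator factor (r - 1/6)^2: pole of order 2 at 1/6, modulus 1/6.
The radius of convergence is the smallest modulus among the singular points: 1/6.
At the order-2 pole 1/6 set g(r) = (r - (1/6))^2*f(r) = (-4*r**2/33 + r/20 + 11/12)/(r - 2/7).
Order-2 pole: residue = g'(a); g'(1/6) = -268583/4125, so the residue is -268583/4125.
At the order-1 pole 2/7 set g(r) = (r - (2/7))*f(r) = (-4*r**2/33 + r/20 + 11/12)/(r - 1/6)**2.
Simple pole: residue = g(a) at a = 2/7, which is 89361/1375.
List the singular points by increasing real part (a conjugate pair: the negative imaginary part first).


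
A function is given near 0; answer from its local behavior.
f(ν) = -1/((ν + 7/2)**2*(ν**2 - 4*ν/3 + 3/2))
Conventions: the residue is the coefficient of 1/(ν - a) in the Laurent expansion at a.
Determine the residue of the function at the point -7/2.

The residue is -1200/48841.

At the order-2 pole -7/2 set g(ν) = (ν - (-7/2))^2*f(ν) = -1/(ν**2 - 4*ν/3 + 3/2).
Order-2 pole: residue = g'(a); g'(-7/2) = -1200/48841, so the residue is -1200/48841.


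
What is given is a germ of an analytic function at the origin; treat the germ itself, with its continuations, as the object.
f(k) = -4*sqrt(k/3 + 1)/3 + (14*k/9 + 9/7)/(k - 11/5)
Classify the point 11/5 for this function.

The point is a pole of order 1.

The denominator factor k - 11/5 vanishes at 11/5 and appears to the power 1; the numerator there equals 1483/315, nonzero, and no other factor vanishes.
The branch terms are analytic at this point.
Hence a pole whose order is the multiplicity, 1.


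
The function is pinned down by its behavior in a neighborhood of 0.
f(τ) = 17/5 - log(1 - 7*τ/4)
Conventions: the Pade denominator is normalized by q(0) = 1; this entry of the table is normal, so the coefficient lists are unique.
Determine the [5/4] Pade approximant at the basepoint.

The Pade approximant has numerator coefficients [17/5, -413/36, 3479/288, -1127/288, 343/27648, 2401/92160]; denominator coefficients [1, -35/9, 245/48, -245/96, 1715/4608].

Taylor coefficients needed (expand at 0): a_0 = 17/5, a_1 = 7/4, a_2 = 49/32, a_3 = 343/192, a_4 = 2401/1024, a_5 = 16807/5120, a_6 = 117649/24576, a_7 = 117649/16384, a_8 = 5764801/524288, a_9 = 40353607/2359296.
Write the denominator as Q(τ) = 1 + q1*τ + q2*τ^2 + q3*τ^3 + q4*τ^4. Requiring Q*f - P = O(τ^10) with deg P <= 5 kills the coefficients of τ^6..τ^9 in Q*f:
  τ^6: a_6 + q1*a_5 + q2*a_4 + q3*a_3 + q4*a_2 = 0, i.e. 117649/24576 + (16807/5120)*q1 + (2401/1024)*q2 + (343/192)*q3 + (49/32)*q4 = 0.
  τ^7: a_7 + q1*a_6 + q2*a_5 + q3*a_4 + q4*a_3 = 0, i.e. 117649/16384 + (117649/24576)*q1 + (16807/5120)*q2 + (2401/1024)*q3 + (343/192)*q4 = 0.
  τ^8: a_8 + q1*a_7 + q2*a_6 + q3*a_5 + q4*a_4 = 0, i.e. 5764801/524288 + (117649/16384)*q1 + (117649/24576)*q2 + (16807/5120)*q3 + (2401/1024)*q4 = 0.
  τ^9: a_9 + q1*a_8 + q2*a_7 + q3*a_6 + q4*a_5 = 0, i.e. 40353607/2359296 + (5764801/524288)*q1 + (117649/16384)*q2 + (117649/24576)*q3 + (16807/5120)*q4 = 0.
Solving this linear system: q1 = -35/9, q2 = 245/48, q3 = -245/96, q4 = 1715/4608.
The numerator is Q*f truncated at degree 5: P0 = a_0 = 17/5; P1 = a_1 + q1*a_0 = -413/36; P2 = a_2 + q1*a_1 + q2*a_0 = 3479/288; P3 = a_3 + q1*a_2 + q2*a_1 + q3*a_0 = -1127/288; P4 = a_4 + q1*a_3 + q2*a_2 + q3*a_1 + q4*a_0 = 343/27648; P5 = a_5 + q1*a_4 + q2*a_3 + q3*a_2 + q4*a_1 = 2401/92160.


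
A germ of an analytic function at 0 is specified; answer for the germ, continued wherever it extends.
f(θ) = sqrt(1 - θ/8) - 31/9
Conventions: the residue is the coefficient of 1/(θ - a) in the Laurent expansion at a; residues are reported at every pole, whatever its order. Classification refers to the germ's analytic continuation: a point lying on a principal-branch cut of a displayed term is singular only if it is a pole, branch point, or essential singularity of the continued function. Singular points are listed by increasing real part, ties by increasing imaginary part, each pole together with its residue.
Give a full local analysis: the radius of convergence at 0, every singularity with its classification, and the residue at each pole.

Radius of convergence at 0: 8.
At 8: an algebraic (square-root) branch point.

Branch term (1)*sqrt(1 - θ/(8)): its argument vanishes at θ = 8, a square-root branch point, modulus 8.
The radius of convergence is the smallest modulus among the singular points: 8.


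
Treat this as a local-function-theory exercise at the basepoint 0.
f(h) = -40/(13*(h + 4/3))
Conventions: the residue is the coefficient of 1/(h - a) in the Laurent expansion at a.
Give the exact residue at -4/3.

The residue is -40/13.

At the order-1 pole -4/3 set g(h) = (h - (-4/3))*f(h) = -40/13.
Simple pole: residue = g(a) at a = -4/3, which is -40/13.


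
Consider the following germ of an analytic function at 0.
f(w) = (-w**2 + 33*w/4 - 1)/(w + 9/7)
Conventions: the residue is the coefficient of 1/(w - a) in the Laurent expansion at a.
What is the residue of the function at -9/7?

At the order-1 pole -9/7 set g(w) = (w - (-9/7))*f(w) = -w**2 + 33*w/4 - 1.
Simple pole: residue = g(a) at a = -9/7, which is -2599/196.

The residue is -2599/196.


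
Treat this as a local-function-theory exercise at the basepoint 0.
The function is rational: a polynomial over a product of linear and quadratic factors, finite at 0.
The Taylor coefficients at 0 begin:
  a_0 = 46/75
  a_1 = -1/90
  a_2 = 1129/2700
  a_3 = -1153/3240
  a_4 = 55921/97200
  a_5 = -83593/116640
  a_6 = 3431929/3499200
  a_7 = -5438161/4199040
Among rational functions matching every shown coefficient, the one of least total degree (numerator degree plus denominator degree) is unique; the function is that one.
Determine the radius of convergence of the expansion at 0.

No rational of total degree below 3 reproduces all 8 coefficients; solving the [1/2] Pade equations on them gives f(τ) = (-3*τ/4 - 23/25)/((τ - 2)*(τ + 3/4)), whose expansion matches every shown term.
Denominator factor (τ + 3/4): pole of order 1 at -3/4, modulus 3/4.
Denominator factor (τ - 2): pole of order 1 at 2, modulus 2.
The radius of convergence is the smallest modulus among the singular points: 3/4.

The radius of convergence is 3/4.


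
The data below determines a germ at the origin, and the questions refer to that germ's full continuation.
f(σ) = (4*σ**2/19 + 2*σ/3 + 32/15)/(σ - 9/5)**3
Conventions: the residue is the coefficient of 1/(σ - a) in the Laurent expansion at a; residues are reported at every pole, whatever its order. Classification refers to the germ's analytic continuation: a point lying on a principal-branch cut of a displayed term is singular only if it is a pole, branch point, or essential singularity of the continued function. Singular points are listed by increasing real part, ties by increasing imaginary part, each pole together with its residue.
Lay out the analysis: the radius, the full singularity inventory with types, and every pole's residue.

Denominator factor (σ - 9/5)^3: pole of order 3 at 9/5, modulus 9/5.
The radius of convergence is the smallest modulus among the singular points: 9/5.
At the order-3 pole 9/5 set g(σ) = (σ - (9/5))^3*f(σ) = 4*σ**2/19 + 2*σ/3 + 32/15.
Order-3 pole: residue = g''(a)/2; g''(9/5) = 8/19, so the residue is 4/19.

Radius of convergence at 0: 9/5.
At 9/5: a pole of order 3; residue 4/19.


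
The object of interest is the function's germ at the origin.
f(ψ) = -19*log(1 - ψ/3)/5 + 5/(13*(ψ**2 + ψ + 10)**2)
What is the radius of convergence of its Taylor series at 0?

The radius of convergence is 3.

Denominator factor (ψ**2 + ψ + 10)^2: discriminant -39, complex-conjugate roots (-1/2) + ((1/2)*sqrt(39))*i and (-1/2) - ((1/2)*sqrt(39))*i; poles of order 2, moduli sqrt(10) and sqrt(10).
Branch term (-19/5)*log(1 - ψ/(3)): its argument vanishes at ψ = 3, a logarithmic branch point, modulus 3.
The radius of convergence is the smallest modulus among the singular points: 3.


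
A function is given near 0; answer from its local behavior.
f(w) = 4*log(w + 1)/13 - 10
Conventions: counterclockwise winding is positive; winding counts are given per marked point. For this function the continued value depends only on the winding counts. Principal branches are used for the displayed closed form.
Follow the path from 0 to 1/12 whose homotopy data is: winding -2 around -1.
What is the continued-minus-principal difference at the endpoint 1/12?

The rational part is single-valued and drops out of the difference; each branch term changes only by its own monodromy.
(4/13)*log(1 - w/(-1)): each positive loop around -1 adds 2*pi*i to the log, so winding -2 contributes (4/13)*(-2)*2*pi*i = -(16/13)*pi*i.
Summing the contributions at w = 1/12 gives -(16/13)*pi*i.

Continued minus principal equals -(16/13)*pi*i.
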